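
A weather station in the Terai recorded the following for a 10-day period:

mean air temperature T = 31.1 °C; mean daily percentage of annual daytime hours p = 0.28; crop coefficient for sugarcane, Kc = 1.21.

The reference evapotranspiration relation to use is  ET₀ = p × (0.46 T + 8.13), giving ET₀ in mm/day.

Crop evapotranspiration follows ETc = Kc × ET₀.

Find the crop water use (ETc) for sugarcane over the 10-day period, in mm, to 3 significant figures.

76.0 mm

ET₀ = 0.28 × (0.46 × 31.1 + 8.13) = 0.28 × 22.436 = 6.2821 mm/d
ETc = Kc × ET₀ = 1.21 × 6.2821 = 7.6013 mm/d
Over 10 days: 7.6013 × 10 = 76.013 mm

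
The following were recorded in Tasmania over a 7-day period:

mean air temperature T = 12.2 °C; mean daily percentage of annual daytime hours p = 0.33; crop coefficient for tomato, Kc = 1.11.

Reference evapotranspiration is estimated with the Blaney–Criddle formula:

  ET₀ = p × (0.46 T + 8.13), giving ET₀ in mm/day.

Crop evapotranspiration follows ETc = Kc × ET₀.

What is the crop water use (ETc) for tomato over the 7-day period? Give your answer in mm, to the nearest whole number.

ET₀ = 0.33 × (0.46 × 12.2 + 8.13) = 0.33 × 13.742 = 4.5349 mm/d
ETc = Kc × ET₀ = 1.11 × 4.5349 = 5.0337 mm/d
Over 7 days: 5.0337 × 7 = 35.236 mm

35 mm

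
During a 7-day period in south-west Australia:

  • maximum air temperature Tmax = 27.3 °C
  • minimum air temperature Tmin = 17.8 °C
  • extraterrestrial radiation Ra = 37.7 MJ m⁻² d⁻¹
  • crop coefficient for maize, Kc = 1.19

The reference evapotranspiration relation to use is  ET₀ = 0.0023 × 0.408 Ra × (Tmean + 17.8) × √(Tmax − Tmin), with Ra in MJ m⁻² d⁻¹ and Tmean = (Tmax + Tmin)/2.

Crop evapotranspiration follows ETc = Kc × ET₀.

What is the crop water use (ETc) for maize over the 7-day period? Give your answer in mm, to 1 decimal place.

Tmean = (27.3 + 17.8)/2 = 22.55 °C
0.408 Ra = 0.408 × 37.7 = 15.3816 mm/d equivalent
ET₀ = 0.0023 × 15.3816 × (22.55 + 17.8) × √9.5 = 0.0023 × 15.3816 × 40.35 × 3.0822 = 4.3998 mm/d
ETc = Kc × ET₀ = 1.19 × 4.3998 = 5.2358 mm/d
Over 7 days: 5.2358 × 7 = 36.651 mm

36.7 mm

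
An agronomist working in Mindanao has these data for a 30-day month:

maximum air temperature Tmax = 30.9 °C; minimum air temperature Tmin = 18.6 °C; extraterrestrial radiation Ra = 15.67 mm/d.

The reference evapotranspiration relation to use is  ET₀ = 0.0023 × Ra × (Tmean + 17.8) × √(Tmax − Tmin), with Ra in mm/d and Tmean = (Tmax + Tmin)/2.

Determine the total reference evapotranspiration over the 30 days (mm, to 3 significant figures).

Tmean = (30.9 + 18.6)/2 = 24.75 °C
ET₀ = 0.0023 × 15.67 × (24.75 + 17.8) × √12.3 = 0.0023 × 15.67 × 42.55 × 3.5071 = 5.3783 mm/d
Over 30 days: 5.3783 × 30 = 161.349 mm

161 mm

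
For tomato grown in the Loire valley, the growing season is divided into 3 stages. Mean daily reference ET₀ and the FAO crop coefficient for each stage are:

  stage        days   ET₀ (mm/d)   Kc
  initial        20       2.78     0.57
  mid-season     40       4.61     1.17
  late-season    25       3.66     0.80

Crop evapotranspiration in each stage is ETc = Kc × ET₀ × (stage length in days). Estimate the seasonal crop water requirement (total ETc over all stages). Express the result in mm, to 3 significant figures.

initial: 0.57 × 2.78 × 20 = 31.69 mm
mid-season: 1.17 × 4.61 × 40 = 215.75 mm
late-season: 0.80 × 3.66 × 25 = 73.20 mm
Seasonal total = 320.64 mm

321 mm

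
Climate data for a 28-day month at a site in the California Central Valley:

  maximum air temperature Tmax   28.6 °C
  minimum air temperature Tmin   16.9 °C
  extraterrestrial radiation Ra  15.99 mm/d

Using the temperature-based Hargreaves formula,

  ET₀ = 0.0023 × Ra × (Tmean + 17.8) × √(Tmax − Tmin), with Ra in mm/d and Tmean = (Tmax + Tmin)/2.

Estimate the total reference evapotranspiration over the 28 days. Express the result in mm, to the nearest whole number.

143 mm

Tmean = (28.6 + 16.9)/2 = 22.75 °C
ET₀ = 0.0023 × 15.99 × (22.75 + 17.8) × √11.7 = 0.0023 × 15.99 × 40.55 × 3.4205 = 5.1010 mm/d
Over 28 days: 5.1010 × 28 = 142.828 mm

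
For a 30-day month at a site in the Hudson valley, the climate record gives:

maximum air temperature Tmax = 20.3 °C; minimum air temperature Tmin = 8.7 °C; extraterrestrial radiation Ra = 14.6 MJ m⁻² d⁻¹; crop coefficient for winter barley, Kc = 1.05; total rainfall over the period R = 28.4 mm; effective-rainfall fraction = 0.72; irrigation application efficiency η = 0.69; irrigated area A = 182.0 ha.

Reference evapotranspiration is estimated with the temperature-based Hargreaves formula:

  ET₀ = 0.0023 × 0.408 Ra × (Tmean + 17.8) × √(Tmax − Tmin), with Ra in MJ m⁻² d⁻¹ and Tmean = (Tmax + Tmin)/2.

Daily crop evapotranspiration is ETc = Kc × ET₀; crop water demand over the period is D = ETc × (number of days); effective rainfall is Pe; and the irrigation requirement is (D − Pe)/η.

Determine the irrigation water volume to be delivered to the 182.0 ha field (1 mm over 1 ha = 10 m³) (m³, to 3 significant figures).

71300 m³

Tmean = (20.3 + 8.7)/2 = 14.50 °C
0.408 Ra = 0.408 × 14.6 = 5.9568 mm/d equivalent
ET₀ = 0.0023 × 5.9568 × (14.50 + 17.8) × √11.6 = 0.0023 × 5.9568 × 32.30 × 3.4059 = 1.5072 mm/d
ETc = Kc × ET₀ = 1.05 × 1.5072 = 1.5826 mm/d
Crop demand D = ETc × 30 d = 1.5826 × 30 = 47.478 mm
Pe = 0.72 × 28.4 = 20.448 mm
D − Pe = 47.478 − 20.448 = 27.030 mm
Gross irrigation = 27.030 / 0.69 = 39.174 mm
Volume = 39.174 mm × 182.0 ha × 10 = 71296.7 m³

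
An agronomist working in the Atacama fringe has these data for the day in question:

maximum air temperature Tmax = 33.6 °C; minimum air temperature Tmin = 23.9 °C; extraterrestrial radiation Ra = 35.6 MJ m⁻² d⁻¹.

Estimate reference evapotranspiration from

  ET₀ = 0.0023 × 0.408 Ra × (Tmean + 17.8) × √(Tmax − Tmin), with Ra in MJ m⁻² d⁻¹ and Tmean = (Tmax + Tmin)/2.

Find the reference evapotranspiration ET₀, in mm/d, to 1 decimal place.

Tmean = (33.6 + 23.9)/2 = 28.75 °C
0.408 Ra = 0.408 × 35.6 = 14.5248 mm/d equivalent
ET₀ = 0.0023 × 14.5248 × (28.75 + 17.8) × √9.7 = 0.0023 × 14.5248 × 46.55 × 3.1145 = 4.8434 mm/d

4.8 mm/d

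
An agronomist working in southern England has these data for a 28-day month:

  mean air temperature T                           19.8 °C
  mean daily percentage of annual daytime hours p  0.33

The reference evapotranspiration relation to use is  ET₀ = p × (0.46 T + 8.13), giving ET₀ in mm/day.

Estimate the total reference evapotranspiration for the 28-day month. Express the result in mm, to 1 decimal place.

159.3 mm

ET₀ = 0.33 × (0.46 × 19.8 + 8.13) = 0.33 × 17.238 = 5.6885 mm/d
Monthly total = 5.6885 × 28 = 159.278 mm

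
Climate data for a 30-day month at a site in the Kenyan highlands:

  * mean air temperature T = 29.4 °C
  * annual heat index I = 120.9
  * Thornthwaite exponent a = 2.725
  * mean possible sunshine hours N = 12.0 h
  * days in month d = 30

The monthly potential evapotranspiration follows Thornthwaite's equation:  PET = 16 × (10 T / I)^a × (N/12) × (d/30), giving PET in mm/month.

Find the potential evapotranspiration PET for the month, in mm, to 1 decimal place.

10T/I = 10 × 29.4 / 120.9 = 2.4318
(10T/I)^a = 2.4318^2.725 = 11.2630
Uncorrected PET = 16 × 11.2630 = 180.208 mm
Correction = (N/12)(d/30) = (12.0/12)(30/30) = 1.0000
PET = 180.208 × 1.0000 = 180.208 mm/month

180.2 mm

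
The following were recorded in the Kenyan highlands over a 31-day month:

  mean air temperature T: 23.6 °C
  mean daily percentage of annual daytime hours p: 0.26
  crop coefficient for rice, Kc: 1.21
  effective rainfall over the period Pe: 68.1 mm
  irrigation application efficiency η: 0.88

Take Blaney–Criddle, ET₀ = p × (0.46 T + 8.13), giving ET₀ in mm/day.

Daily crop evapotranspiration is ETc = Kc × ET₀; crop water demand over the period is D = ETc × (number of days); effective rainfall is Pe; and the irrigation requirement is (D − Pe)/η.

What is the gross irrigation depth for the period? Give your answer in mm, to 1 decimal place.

ET₀ = 0.26 × (0.46 × 23.6 + 8.13) = 0.26 × 18.986 = 4.9364 mm/d
ETc = Kc × ET₀ = 1.21 × 4.9364 = 5.9730 mm/d
Crop demand D = ETc × 31 d = 5.9730 × 31 = 185.163 mm
D − Pe = 185.163 − 68.1 = 117.063 mm
Gross irrigation = 117.063 / 0.88 = 133.026 mm

133.0 mm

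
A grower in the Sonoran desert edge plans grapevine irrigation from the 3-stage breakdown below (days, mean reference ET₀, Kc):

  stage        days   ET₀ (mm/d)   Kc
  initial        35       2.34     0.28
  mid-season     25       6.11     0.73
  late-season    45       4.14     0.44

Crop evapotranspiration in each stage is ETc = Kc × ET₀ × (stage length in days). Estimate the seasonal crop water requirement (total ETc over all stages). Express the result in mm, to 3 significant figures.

initial: 0.28 × 2.34 × 35 = 22.93 mm
mid-season: 0.73 × 6.11 × 25 = 111.51 mm
late-season: 0.44 × 4.14 × 45 = 81.97 mm
Seasonal total = 216.41 mm

216 mm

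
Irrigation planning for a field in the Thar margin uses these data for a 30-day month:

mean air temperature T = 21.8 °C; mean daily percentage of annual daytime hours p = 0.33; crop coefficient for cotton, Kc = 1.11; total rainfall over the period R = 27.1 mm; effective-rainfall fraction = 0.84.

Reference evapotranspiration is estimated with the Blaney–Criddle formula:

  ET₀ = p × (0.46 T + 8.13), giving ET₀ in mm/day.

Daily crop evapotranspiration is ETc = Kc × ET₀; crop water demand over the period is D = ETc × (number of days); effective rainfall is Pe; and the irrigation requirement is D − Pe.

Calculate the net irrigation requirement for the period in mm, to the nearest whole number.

ET₀ = 0.33 × (0.46 × 21.8 + 8.13) = 0.33 × 18.158 = 5.9921 mm/d
ETc = Kc × ET₀ = 1.11 × 5.9921 = 6.6512 mm/d
Crop demand D = ETc × 30 d = 6.6512 × 30 = 199.536 mm
Pe = 0.84 × 27.1 = 22.764 mm
D − Pe = 199.536 − 22.764 = 176.772 mm

177 mm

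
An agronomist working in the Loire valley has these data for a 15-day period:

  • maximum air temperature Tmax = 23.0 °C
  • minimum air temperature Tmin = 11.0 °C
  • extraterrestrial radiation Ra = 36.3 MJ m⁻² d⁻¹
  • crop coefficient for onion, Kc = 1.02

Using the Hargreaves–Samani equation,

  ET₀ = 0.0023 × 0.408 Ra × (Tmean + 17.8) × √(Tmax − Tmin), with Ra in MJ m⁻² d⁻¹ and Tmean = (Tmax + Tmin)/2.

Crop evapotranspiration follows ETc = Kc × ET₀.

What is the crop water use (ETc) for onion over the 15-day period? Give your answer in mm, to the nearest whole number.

Tmean = (23.0 + 11.0)/2 = 17.00 °C
0.408 Ra = 0.408 × 36.3 = 14.8104 mm/d equivalent
ET₀ = 0.0023 × 14.8104 × (17.00 + 17.8) × √12.0 = 0.0023 × 14.8104 × 34.80 × 3.4641 = 4.1064 mm/d
ETc = Kc × ET₀ = 1.02 × 4.1064 = 4.1885 mm/d
Over 15 days: 4.1885 × 15 = 62.828 mm

63 mm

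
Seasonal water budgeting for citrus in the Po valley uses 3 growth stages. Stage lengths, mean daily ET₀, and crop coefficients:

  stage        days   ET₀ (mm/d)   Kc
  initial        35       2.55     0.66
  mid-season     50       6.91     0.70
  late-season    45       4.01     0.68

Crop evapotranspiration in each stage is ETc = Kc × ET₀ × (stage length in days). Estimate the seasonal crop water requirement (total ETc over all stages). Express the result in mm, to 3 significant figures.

initial: 0.66 × 2.55 × 35 = 58.91 mm
mid-season: 0.70 × 6.91 × 50 = 241.85 mm
late-season: 0.68 × 4.01 × 45 = 122.71 mm
Seasonal total = 423.47 mm

423 mm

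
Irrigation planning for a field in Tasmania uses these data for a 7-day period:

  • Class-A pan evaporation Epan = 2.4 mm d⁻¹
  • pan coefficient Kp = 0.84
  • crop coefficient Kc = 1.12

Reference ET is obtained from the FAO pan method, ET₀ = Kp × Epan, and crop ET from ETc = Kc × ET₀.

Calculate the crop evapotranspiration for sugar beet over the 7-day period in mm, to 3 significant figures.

15.8 mm

ET₀ = 0.84 × 2.4 = 2.0160 mm/d
ETc = Kc × ET₀ = 1.12 × 2.0160 = 2.2579 mm/d
Over 7 days: 2.2579 × 7 = 15.805 mm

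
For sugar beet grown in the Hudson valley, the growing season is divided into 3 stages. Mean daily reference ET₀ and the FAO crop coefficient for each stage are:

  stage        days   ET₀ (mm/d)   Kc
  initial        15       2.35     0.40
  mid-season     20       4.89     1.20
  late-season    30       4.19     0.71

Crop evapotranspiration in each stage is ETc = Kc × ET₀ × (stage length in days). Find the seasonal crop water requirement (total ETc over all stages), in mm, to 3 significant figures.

initial: 0.40 × 2.35 × 15 = 14.10 mm
mid-season: 1.20 × 4.89 × 20 = 117.36 mm
late-season: 0.71 × 4.19 × 30 = 89.25 mm
Seasonal total = 220.71 mm

221 mm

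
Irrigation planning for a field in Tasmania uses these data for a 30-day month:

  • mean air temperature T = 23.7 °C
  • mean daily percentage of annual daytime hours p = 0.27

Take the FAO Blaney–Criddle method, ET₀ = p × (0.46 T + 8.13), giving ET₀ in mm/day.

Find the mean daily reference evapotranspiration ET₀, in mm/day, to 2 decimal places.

5.14 mm/day

ET₀ = 0.27 × (0.46 × 23.7 + 8.13) = 0.27 × 19.032 = 5.1386 mm/d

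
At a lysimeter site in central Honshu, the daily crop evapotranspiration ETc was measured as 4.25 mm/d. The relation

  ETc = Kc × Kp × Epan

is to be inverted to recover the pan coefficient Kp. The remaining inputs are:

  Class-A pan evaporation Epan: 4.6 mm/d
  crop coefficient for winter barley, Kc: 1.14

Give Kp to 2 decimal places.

ETc = Kc × Kp × Epan  ⇒  Kp = ETc / (Kc × Epan)
Kp = 4.25 / (1.14 × 4.6) = 4.25 / 5.244 = 0.8105

0.81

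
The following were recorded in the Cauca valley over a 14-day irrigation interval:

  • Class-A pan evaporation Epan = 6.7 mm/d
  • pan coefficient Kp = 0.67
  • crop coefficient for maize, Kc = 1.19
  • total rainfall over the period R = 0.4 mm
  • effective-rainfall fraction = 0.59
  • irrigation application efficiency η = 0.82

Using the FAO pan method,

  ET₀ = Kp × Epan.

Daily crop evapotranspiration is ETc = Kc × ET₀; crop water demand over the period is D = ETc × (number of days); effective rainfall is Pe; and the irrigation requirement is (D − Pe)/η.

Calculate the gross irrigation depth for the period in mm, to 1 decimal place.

ET₀ = 0.67 × 6.7 = 4.4890 mm/d
ETc = Kc × ET₀ = 1.19 × 4.4890 = 5.3419 mm/d
Crop demand D = ETc × 14 d = 5.3419 × 14 = 74.787 mm
Pe = 0.59 × 0.4 = 0.236 mm
D − Pe = 74.787 − 0.236 = 74.551 mm
Gross irrigation = 74.551 / 0.82 = 90.916 mm

90.9 mm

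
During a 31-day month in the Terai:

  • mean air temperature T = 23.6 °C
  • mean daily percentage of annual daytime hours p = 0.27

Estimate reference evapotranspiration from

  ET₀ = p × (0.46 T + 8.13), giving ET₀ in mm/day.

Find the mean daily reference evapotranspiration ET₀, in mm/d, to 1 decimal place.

5.1 mm/d

ET₀ = 0.27 × (0.46 × 23.6 + 8.13) = 0.27 × 18.986 = 5.1262 mm/d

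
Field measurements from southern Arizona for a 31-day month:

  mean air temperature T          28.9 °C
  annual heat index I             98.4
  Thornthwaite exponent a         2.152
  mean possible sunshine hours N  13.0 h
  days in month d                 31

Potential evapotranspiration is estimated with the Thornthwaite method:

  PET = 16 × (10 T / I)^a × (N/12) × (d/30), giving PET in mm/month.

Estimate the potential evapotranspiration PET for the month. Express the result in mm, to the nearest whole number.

182 mm

10T/I = 10 × 28.9 / 98.4 = 2.9370
(10T/I)^a = 2.9370^2.152 = 10.1608
Uncorrected PET = 16 × 10.1608 = 162.573 mm
Correction = (N/12)(d/30) = (13.0/12)(31/30) = 1.1194
PET = 162.573 × 1.1194 = 181.984 mm/month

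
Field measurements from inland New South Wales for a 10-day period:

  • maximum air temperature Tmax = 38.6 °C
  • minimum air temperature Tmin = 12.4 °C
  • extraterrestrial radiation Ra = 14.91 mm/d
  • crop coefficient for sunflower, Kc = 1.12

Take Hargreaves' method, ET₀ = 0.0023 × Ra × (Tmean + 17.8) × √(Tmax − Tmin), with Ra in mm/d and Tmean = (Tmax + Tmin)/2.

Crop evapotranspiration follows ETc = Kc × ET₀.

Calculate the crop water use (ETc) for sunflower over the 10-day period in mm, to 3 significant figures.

Tmean = (38.6 + 12.4)/2 = 25.50 °C
ET₀ = 0.0023 × 14.91 × (25.50 + 17.8) × √26.2 = 0.0023 × 14.91 × 43.30 × 5.1186 = 7.6005 mm/d
ETc = Kc × ET₀ = 1.12 × 7.6005 = 8.5126 mm/d
Over 10 days: 8.5126 × 10 = 85.126 mm

85.1 mm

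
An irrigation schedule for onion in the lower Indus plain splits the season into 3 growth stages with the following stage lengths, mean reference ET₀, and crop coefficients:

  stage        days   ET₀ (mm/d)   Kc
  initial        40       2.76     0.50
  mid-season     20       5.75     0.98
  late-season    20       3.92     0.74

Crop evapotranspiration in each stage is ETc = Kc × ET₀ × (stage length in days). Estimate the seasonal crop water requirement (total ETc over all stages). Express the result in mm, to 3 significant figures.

initial: 0.50 × 2.76 × 40 = 55.20 mm
mid-season: 0.98 × 5.75 × 20 = 112.70 mm
late-season: 0.74 × 3.92 × 20 = 58.02 mm
Seasonal total = 225.92 mm

226 mm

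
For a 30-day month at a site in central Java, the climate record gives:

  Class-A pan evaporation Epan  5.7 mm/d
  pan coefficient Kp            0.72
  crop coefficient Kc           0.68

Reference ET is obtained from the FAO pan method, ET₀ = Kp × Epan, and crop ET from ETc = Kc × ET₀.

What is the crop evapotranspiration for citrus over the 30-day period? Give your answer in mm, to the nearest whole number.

ET₀ = 0.72 × 5.7 = 4.1040 mm/d
ETc = Kc × ET₀ = 0.68 × 4.1040 = 2.7907 mm/d
Over 30 days: 2.7907 × 30 = 83.721 mm

84 mm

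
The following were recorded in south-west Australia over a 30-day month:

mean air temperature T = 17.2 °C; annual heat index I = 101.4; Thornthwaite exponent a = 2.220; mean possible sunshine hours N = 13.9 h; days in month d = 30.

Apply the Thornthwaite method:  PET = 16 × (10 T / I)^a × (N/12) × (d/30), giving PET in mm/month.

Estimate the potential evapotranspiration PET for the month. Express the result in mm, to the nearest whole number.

10T/I = 10 × 17.2 / 101.4 = 1.6963
(10T/I)^a = 1.6963^2.220 = 3.2322
Uncorrected PET = 16 × 3.2322 = 51.715 mm
Correction = (N/12)(d/30) = (13.9/12)(30/30) = 1.1583
PET = 51.715 × 1.1583 = 59.901 mm/month

60 mm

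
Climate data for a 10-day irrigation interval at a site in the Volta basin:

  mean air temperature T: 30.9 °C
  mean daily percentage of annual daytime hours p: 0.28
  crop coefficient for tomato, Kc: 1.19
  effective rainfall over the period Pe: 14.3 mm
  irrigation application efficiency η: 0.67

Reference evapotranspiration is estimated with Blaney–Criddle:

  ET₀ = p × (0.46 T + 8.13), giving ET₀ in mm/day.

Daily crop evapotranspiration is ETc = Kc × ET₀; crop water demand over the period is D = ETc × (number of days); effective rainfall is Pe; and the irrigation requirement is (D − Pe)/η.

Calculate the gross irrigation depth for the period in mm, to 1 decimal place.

ET₀ = 0.28 × (0.46 × 30.9 + 8.13) = 0.28 × 22.344 = 6.2563 mm/d
ETc = Kc × ET₀ = 1.19 × 6.2563 = 7.4450 mm/d
Crop demand D = ETc × 10 d = 7.4450 × 10 = 74.450 mm
D − Pe = 74.450 − 14.3 = 60.150 mm
Gross irrigation = 60.150 / 0.67 = 89.776 mm

89.8 mm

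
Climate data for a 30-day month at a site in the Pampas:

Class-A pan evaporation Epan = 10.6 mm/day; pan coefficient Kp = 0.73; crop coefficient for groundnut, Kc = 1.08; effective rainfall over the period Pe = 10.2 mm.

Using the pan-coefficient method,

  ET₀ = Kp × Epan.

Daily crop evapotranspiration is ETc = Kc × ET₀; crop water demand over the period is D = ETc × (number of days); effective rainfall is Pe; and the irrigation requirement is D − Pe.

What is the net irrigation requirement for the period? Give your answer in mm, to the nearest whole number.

241 mm

ET₀ = 0.73 × 10.6 = 7.7380 mm/d
ETc = Kc × ET₀ = 1.08 × 7.7380 = 8.3570 mm/d
Crop demand D = ETc × 30 d = 8.3570 × 30 = 250.710 mm
D − Pe = 250.710 − 10.2 = 240.510 mm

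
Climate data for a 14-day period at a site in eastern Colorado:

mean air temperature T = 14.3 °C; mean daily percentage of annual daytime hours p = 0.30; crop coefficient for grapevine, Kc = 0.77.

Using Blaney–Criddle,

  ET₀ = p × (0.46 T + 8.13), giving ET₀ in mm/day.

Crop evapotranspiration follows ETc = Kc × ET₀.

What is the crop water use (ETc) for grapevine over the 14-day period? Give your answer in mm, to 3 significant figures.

47.6 mm

ET₀ = 0.30 × (0.46 × 14.3 + 8.13) = 0.30 × 14.708 = 4.4124 mm/d
ETc = Kc × ET₀ = 0.77 × 4.4124 = 3.3975 mm/d
Over 14 days: 3.3975 × 14 = 47.565 mm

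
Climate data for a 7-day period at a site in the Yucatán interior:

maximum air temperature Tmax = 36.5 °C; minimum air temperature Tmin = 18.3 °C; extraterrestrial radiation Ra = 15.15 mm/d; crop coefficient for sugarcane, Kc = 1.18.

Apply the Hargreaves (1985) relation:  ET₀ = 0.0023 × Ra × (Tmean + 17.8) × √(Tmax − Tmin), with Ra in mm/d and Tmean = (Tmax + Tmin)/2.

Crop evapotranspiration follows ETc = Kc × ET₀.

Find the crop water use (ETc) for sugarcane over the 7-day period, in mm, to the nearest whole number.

Tmean = (36.5 + 18.3)/2 = 27.40 °C
ET₀ = 0.0023 × 15.15 × (27.40 + 17.8) × √18.2 = 0.0023 × 15.15 × 45.20 × 4.2661 = 6.7191 mm/d
ETc = Kc × ET₀ = 1.18 × 6.7191 = 7.9285 mm/d
Over 7 days: 7.9285 × 7 = 55.500 mm

56 mm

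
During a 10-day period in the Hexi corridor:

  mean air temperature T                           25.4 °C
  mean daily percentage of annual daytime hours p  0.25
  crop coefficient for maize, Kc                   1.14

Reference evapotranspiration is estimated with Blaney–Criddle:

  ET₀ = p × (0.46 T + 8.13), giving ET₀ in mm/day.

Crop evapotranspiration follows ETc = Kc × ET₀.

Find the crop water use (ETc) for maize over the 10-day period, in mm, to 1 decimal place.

56.5 mm

ET₀ = 0.25 × (0.46 × 25.4 + 8.13) = 0.25 × 19.814 = 4.9535 mm/d
ETc = Kc × ET₀ = 1.14 × 4.9535 = 5.6470 mm/d
Over 10 days: 5.6470 × 10 = 56.470 mm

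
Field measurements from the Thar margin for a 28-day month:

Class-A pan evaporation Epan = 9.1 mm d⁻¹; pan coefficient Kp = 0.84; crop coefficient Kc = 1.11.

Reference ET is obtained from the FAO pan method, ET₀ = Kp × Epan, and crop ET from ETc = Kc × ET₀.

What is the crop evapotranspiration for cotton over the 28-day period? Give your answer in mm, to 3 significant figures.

ET₀ = 0.84 × 9.1 = 7.6440 mm/d
ETc = Kc × ET₀ = 1.11 × 7.6440 = 8.4848 mm/d
Over 28 days: 8.4848 × 28 = 237.574 mm

238 mm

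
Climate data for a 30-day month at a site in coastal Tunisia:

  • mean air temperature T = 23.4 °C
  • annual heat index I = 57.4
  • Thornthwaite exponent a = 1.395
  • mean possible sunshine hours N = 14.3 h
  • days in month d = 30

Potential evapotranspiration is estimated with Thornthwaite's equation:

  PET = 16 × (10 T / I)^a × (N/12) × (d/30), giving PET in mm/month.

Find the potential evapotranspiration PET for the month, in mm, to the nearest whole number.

135 mm

10T/I = 10 × 23.4 / 57.4 = 4.0767
(10T/I)^a = 4.0767^1.395 = 7.1020
Uncorrected PET = 16 × 7.1020 = 113.632 mm
Correction = (N/12)(d/30) = (14.3/12)(30/30) = 1.1917
PET = 113.632 × 1.1917 = 135.415 mm/month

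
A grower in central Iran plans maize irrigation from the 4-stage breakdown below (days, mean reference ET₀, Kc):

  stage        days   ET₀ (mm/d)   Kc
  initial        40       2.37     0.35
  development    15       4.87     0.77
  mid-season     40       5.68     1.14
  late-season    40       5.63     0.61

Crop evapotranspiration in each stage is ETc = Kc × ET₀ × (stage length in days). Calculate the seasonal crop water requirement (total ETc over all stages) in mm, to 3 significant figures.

initial: 0.35 × 2.37 × 40 = 33.18 mm
development: 0.77 × 4.87 × 15 = 56.25 mm
mid-season: 1.14 × 5.68 × 40 = 259.01 mm
late-season: 0.61 × 5.63 × 40 = 137.37 mm
Seasonal total = 485.81 mm

486 mm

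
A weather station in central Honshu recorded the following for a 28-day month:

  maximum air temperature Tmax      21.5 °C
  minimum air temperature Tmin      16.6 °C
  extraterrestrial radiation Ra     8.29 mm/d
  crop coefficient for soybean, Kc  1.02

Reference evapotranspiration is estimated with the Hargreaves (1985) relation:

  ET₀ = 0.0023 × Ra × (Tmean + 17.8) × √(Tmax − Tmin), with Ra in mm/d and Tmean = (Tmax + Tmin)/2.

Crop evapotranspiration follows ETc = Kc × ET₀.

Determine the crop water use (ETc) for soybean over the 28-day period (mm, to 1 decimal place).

44.4 mm

Tmean = (21.5 + 16.6)/2 = 19.05 °C
ET₀ = 0.0023 × 8.29 × (19.05 + 17.8) × √4.9 = 0.0023 × 8.29 × 36.85 × 2.2136 = 1.5553 mm/d
ETc = Kc × ET₀ = 1.02 × 1.5553 = 1.5864 mm/d
Over 28 days: 1.5864 × 28 = 44.419 mm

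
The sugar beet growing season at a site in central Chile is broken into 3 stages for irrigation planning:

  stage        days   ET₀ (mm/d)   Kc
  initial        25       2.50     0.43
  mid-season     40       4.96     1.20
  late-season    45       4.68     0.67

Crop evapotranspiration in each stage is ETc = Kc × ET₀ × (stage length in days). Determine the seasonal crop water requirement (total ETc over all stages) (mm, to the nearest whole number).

406 mm

initial: 0.43 × 2.50 × 25 = 26.88 mm
mid-season: 1.20 × 4.96 × 40 = 238.08 mm
late-season: 0.67 × 4.68 × 45 = 141.10 mm
Seasonal total = 406.06 mm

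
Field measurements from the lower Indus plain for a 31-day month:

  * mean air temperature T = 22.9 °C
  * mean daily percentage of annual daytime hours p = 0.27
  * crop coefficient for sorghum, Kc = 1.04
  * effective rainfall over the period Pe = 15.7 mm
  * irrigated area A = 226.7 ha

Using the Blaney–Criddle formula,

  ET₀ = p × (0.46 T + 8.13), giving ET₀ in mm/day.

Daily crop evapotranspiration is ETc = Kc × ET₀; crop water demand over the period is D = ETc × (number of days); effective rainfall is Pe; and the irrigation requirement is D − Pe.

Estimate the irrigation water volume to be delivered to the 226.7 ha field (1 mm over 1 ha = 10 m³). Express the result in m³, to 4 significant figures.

ET₀ = 0.27 × (0.46 × 22.9 + 8.13) = 0.27 × 18.664 = 5.0393 mm/d
ETc = Kc × ET₀ = 1.04 × 5.0393 = 5.2409 mm/d
Crop demand D = ETc × 31 d = 5.2409 × 31 = 162.468 mm
D − Pe = 162.468 − 15.7 = 146.768 mm
Volume = 146.768 mm × 226.7 ha × 10 = 332723.1 m³

332700 m³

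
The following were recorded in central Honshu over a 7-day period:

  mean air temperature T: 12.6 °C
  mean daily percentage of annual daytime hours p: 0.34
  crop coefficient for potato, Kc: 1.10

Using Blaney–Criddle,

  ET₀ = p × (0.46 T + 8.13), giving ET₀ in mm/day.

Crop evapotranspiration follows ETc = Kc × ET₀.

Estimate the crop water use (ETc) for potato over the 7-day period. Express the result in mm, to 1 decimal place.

36.5 mm

ET₀ = 0.34 × (0.46 × 12.6 + 8.13) = 0.34 × 13.926 = 4.7348 mm/d
ETc = Kc × ET₀ = 1.10 × 4.7348 = 5.2083 mm/d
Over 7 days: 5.2083 × 7 = 36.458 mm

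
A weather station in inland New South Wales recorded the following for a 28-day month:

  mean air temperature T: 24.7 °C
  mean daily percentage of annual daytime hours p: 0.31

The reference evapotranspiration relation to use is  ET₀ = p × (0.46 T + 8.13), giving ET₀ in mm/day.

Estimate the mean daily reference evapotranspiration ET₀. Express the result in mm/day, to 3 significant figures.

ET₀ = 0.31 × (0.46 × 24.7 + 8.13) = 0.31 × 19.492 = 6.0425 mm/d

6.04 mm/day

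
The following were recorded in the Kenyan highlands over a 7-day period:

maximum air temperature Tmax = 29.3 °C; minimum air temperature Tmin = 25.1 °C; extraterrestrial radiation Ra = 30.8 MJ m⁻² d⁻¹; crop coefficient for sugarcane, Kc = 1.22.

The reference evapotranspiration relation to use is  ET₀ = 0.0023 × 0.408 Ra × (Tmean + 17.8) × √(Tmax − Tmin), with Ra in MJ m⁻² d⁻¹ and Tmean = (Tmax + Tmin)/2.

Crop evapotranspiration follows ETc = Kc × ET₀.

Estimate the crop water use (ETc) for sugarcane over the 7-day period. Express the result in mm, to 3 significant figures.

22.8 mm

Tmean = (29.3 + 25.1)/2 = 27.20 °C
0.408 Ra = 0.408 × 30.8 = 12.5664 mm/d equivalent
ET₀ = 0.0023 × 12.5664 × (27.20 + 17.8) × √4.2 = 0.0023 × 12.5664 × 45.00 × 2.0494 = 2.6655 mm/d
ETc = Kc × ET₀ = 1.22 × 2.6655 = 3.2519 mm/d
Over 7 days: 3.2519 × 7 = 22.763 mm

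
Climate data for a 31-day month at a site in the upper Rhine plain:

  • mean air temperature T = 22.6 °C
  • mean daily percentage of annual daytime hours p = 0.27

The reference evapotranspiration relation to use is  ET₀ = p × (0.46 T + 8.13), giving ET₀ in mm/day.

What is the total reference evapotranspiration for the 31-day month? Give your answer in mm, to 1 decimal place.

155.1 mm

ET₀ = 0.27 × (0.46 × 22.6 + 8.13) = 0.27 × 18.526 = 5.0020 mm/d
Monthly total = 5.0020 × 31 = 155.062 mm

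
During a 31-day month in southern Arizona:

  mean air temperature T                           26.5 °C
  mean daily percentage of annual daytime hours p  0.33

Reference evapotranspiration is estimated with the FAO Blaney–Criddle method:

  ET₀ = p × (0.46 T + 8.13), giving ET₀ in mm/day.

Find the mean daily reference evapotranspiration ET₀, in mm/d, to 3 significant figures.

ET₀ = 0.33 × (0.46 × 26.5 + 8.13) = 0.33 × 20.320 = 6.7056 mm/d

6.71 mm/d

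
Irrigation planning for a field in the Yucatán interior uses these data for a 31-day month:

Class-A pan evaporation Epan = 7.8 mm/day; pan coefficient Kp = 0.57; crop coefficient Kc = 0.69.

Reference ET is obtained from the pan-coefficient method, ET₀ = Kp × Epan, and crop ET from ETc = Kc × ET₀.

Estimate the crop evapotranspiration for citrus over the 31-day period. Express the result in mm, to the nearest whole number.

ET₀ = 0.57 × 7.8 = 4.4460 mm/d
ETc = Kc × ET₀ = 0.69 × 4.4460 = 3.0677 mm/d
Over 31 days: 3.0677 × 31 = 95.099 mm

95 mm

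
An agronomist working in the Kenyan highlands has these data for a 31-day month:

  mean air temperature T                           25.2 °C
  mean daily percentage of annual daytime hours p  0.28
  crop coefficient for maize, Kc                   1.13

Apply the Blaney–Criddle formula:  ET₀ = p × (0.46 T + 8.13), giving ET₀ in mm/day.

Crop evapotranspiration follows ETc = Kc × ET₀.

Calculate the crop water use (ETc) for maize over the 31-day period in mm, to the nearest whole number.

ET₀ = 0.28 × (0.46 × 25.2 + 8.13) = 0.28 × 19.722 = 5.5222 mm/d
ETc = Kc × ET₀ = 1.13 × 5.5222 = 6.2401 mm/d
Over 31 days: 6.2401 × 31 = 193.443 mm

193 mm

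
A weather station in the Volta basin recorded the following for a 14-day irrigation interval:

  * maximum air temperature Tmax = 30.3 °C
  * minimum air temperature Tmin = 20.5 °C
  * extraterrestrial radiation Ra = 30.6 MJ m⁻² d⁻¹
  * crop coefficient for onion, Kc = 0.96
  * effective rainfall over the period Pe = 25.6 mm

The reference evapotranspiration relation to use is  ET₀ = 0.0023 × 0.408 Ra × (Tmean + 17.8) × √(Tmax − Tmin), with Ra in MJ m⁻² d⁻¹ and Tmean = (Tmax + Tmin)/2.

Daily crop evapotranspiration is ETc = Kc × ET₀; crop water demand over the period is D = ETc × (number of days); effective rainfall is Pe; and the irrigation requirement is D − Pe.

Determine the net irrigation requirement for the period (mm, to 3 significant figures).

Tmean = (30.3 + 20.5)/2 = 25.40 °C
0.408 Ra = 0.408 × 30.6 = 12.4848 mm/d equivalent
ET₀ = 0.0023 × 12.4848 × (25.40 + 17.8) × √9.8 = 0.0023 × 12.4848 × 43.20 × 3.1305 = 3.8834 mm/d
ETc = Kc × ET₀ = 0.96 × 3.8834 = 3.7281 mm/d
Crop demand D = ETc × 14 d = 3.7281 × 14 = 52.193 mm
D − Pe = 52.193 − 25.6 = 26.593 mm

26.6 mm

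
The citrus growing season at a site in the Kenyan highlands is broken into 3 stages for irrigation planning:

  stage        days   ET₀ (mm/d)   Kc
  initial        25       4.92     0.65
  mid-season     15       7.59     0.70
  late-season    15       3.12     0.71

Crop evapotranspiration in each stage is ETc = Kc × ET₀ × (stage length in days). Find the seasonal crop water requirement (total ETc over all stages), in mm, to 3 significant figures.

initial: 0.65 × 4.92 × 25 = 79.95 mm
mid-season: 0.70 × 7.59 × 15 = 79.70 mm
late-season: 0.71 × 3.12 × 15 = 33.23 mm
Seasonal total = 192.88 mm

193 mm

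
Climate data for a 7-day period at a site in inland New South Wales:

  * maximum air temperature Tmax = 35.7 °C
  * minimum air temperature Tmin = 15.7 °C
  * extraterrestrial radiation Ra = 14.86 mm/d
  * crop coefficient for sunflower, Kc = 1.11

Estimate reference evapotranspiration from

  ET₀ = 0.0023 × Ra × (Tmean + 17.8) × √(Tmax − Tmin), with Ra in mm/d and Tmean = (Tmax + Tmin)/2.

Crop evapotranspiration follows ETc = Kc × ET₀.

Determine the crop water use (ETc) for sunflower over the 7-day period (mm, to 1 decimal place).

Tmean = (35.7 + 15.7)/2 = 25.70 °C
ET₀ = 0.0023 × 14.86 × (25.70 + 17.8) × √20.0 = 0.0023 × 14.86 × 43.50 × 4.4721 = 6.6489 mm/d
ETc = Kc × ET₀ = 1.11 × 6.6489 = 7.3803 mm/d
Over 7 days: 7.3803 × 7 = 51.662 mm

51.7 mm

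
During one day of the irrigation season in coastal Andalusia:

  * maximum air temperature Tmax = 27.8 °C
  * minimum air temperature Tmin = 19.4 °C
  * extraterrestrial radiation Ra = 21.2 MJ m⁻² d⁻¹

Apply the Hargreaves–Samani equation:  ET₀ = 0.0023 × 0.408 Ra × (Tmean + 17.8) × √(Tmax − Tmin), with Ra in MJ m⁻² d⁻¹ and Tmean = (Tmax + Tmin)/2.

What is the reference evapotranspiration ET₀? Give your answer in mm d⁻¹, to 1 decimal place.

2.4 mm d⁻¹

Tmean = (27.8 + 19.4)/2 = 23.60 °C
0.408 Ra = 0.408 × 21.2 = 8.6496 mm/d equivalent
ET₀ = 0.0023 × 8.6496 × (23.60 + 17.8) × √8.4 = 0.0023 × 8.6496 × 41.40 × 2.8983 = 2.3871 mm/d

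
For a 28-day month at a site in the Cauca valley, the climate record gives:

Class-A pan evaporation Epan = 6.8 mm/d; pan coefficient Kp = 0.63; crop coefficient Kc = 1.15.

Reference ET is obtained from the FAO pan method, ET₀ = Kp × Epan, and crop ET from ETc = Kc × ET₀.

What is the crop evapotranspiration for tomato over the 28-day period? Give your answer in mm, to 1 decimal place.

ET₀ = 0.63 × 6.8 = 4.2840 mm/d
ETc = Kc × ET₀ = 1.15 × 4.2840 = 4.9266 mm/d
Over 28 days: 4.9266 × 28 = 137.945 mm

137.9 mm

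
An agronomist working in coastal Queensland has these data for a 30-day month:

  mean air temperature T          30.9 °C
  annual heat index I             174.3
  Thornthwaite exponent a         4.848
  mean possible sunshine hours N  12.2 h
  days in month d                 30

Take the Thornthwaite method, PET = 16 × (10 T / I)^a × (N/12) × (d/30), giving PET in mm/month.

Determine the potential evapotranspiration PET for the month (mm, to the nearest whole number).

261 mm

10T/I = 10 × 30.9 / 174.3 = 1.7728
(10T/I)^a = 1.7728^4.848 = 16.0510
Uncorrected PET = 16 × 16.0510 = 256.816 mm
Correction = (N/12)(d/30) = (12.2/12)(30/30) = 1.0167
PET = 256.816 × 1.0167 = 261.105 mm/month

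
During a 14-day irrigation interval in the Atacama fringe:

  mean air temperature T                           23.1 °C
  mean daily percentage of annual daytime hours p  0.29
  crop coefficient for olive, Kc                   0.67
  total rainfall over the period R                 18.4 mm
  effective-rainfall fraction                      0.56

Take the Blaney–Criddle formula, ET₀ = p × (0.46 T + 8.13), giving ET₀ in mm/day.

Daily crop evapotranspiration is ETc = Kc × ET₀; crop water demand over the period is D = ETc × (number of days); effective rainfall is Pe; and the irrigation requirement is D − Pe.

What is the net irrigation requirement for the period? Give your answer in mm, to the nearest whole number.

41 mm

ET₀ = 0.29 × (0.46 × 23.1 + 8.13) = 0.29 × 18.756 = 5.4392 mm/d
ETc = Kc × ET₀ = 0.67 × 5.4392 = 3.6443 mm/d
Crop demand D = ETc × 14 d = 3.6443 × 14 = 51.020 mm
Pe = 0.56 × 18.4 = 10.304 mm
D − Pe = 51.020 − 10.304 = 40.716 mm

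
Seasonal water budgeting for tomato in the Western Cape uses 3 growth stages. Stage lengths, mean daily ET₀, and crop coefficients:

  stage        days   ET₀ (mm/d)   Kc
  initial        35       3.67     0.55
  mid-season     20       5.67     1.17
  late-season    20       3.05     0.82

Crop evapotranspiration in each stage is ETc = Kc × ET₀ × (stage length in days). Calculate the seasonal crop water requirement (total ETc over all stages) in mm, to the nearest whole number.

initial: 0.55 × 3.67 × 35 = 70.65 mm
mid-season: 1.17 × 5.67 × 20 = 132.68 mm
late-season: 0.82 × 3.05 × 20 = 50.02 mm
Seasonal total = 253.35 mm

253 mm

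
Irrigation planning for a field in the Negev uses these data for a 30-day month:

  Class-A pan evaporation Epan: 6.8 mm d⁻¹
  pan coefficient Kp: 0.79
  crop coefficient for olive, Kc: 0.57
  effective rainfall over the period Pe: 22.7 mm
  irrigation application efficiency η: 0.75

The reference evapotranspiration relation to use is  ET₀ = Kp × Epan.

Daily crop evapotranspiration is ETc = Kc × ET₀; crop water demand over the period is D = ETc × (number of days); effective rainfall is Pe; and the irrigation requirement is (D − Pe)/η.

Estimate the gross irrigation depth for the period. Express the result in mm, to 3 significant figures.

ET₀ = 0.79 × 6.8 = 5.3720 mm/d
ETc = Kc × ET₀ = 0.57 × 5.3720 = 3.0620 mm/d
Crop demand D = ETc × 30 d = 3.0620 × 30 = 91.860 mm
D − Pe = 91.860 − 22.7 = 69.160 mm
Gross irrigation = 69.160 / 0.75 = 92.213 mm

92.2 mm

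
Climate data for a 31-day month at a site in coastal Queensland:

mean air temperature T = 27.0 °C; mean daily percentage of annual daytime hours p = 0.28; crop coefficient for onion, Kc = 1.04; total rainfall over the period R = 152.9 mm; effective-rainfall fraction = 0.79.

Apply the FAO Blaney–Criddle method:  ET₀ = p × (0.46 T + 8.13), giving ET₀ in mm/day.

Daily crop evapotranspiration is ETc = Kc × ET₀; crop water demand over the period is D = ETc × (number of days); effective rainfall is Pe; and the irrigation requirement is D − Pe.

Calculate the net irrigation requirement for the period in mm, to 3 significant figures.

64.7 mm

ET₀ = 0.28 × (0.46 × 27.0 + 8.13) = 0.28 × 20.550 = 5.7540 mm/d
ETc = Kc × ET₀ = 1.04 × 5.7540 = 5.9842 mm/d
Crop demand D = ETc × 31 d = 5.9842 × 31 = 185.510 mm
Pe = 0.79 × 152.9 = 120.791 mm
D − Pe = 185.510 − 120.791 = 64.719 mm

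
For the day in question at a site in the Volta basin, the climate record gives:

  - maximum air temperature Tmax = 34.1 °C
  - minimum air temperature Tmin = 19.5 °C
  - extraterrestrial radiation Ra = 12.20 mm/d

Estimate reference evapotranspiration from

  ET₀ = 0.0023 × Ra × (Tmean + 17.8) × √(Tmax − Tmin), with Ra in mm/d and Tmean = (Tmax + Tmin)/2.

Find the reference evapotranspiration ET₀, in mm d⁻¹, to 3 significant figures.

Tmean = (34.1 + 19.5)/2 = 26.80 °C
ET₀ = 0.0023 × 12.20 × (26.80 + 17.8) × √14.6 = 0.0023 × 12.20 × 44.60 × 3.8210 = 4.7819 mm/d

4.78 mm d⁻¹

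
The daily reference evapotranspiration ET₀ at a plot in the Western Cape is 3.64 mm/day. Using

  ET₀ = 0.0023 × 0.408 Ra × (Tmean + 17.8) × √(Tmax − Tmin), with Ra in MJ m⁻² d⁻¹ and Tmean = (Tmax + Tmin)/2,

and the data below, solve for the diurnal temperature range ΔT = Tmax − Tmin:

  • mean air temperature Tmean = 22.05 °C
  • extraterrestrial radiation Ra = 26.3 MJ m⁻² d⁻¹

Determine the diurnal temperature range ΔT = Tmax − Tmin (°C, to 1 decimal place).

√ΔT = ET₀ / [0.0023 × 0.408 × Ra × (Tmean+17.8)] = 3.64 / (0.0023 × 10.7304 × 39.85) = 3.7011
ΔT = 3.7011² = 13.698 °C

13.7 °C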